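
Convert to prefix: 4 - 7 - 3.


left-to-right (same/higher precedence on left): tree is (- (- 4 7) 3)
Prefix: - - 4 7 3


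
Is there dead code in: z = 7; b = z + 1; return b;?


z is read by b's definition; b is returned
No dead code


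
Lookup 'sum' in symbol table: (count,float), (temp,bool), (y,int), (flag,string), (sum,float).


Lookup 'sum' → type float


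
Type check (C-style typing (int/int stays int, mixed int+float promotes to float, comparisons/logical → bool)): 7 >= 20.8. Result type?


Operand types: int >= float
Rule: comparison yields bool
Result type: bool


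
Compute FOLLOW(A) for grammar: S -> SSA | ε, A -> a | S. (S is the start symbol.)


$ ∈ FOLLOW(S). For each A -> αBβ: add FIRST(β)\{ε} to FOLLOW(B); if β nullable, add FOLLOW(A).
FOLLOW(A) = {$, a}


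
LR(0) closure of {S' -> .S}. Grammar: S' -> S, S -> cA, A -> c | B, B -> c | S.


Start: S' -> .S
For each item with dot before a nonterminal B, add B -> .γ for every B-production
Closure: [S' -> .S, S -> .cA]


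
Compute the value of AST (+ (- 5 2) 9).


Evaluate inner: (- 5 2) = 3
Evaluate root: (+ 3 9) = 12
Result: 12


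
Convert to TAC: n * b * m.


Break into single-operator statements:
t1 = n * b
t2 = t1 * m


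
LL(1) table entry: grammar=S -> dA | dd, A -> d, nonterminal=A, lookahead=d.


For [A, d]: 'd' ∈ FIRST(d)
Entry: A -> d


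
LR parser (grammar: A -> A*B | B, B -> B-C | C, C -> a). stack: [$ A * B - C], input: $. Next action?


handle 'B-C' on top
Action: reduce (B -> B-C)


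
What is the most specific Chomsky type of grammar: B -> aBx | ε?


Single nonterminal LHS, but a^n x^n is not regular
Classification: Type 2 (Context-Free)


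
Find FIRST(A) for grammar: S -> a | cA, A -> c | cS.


Per alternative of A: FIRST(c) = {c}; FIRST(cS) = {c}
FIRST(A) = {c}


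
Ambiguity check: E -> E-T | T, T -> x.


precedence layered via separate nonterminal T: deterministic
Unambiguous


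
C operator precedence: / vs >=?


'/' is multiplicative (level 10); '>=' is relational (level 7)
Higher level binds tighter
'/' has higher precedence than '>='


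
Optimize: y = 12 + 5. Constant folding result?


12 + 5 = 17 at compile time
Optimized: y = 17


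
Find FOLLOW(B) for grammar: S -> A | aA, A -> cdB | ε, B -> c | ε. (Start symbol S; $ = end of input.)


$ ∈ FOLLOW(S). For each A -> αBβ: add FIRST(β)\{ε} to FOLLOW(B); if β nullable, add FOLLOW(A).
FOLLOW(B) = {$}


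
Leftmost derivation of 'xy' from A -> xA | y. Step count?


Derivation: A => xA => xy
Steps: 2


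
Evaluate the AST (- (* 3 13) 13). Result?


Evaluate inner: (* 3 13) = 39
Evaluate root: (- 39 13) = 26
Result: 26


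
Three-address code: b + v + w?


Break into single-operator statements:
t1 = b + v
t2 = t1 + w


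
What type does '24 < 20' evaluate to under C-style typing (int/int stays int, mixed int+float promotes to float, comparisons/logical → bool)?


Operand types: int < int
Rule: comparison yields bool
Result type: bool


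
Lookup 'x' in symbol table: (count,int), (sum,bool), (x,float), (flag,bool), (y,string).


Lookup 'x' → type float


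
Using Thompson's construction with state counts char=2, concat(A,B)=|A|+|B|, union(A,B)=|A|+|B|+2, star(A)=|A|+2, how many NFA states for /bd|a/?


Syntax tree has 3 char leaf(s), 1 union(s), 0 star(s)
chars contribute 3×2 = 6; each union adds +2; each star adds +2
Total: 6 + 2 + 0 = 8 states


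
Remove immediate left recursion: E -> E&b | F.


Left-recursive alternatives: E&b; non-recursive: F
Introduce E': E -> FE', E' -> &bE' | ε


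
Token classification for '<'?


Pattern: operator symbol
Type: OPERATOR


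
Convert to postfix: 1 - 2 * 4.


* has higher precedence, evaluate 2*4 first
Postfix: 1 2 4 * -


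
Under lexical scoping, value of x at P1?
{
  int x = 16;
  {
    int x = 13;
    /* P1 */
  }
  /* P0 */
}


x declared in the same block as P1
x = 13


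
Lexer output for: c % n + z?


Scan left to right, longest-match per lexeme
Tokens: ID(c), OP(%), ID(n), OP(+), ID(z)


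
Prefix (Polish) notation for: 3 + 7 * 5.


'*' binds tighter: tree is (+ 3 (* 7 5))
Prefix: + 3 * 7 5


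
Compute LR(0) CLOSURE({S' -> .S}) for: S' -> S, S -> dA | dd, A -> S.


Start: S' -> .S
For each item with dot before a nonterminal B, add B -> .γ for every B-production
Closure: [S' -> .S, S -> .dA, S -> .dd]


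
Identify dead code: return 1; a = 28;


statement follows a return and is unreachable
Dead: 'a = 28'


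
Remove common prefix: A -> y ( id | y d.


Common prefix: 'y'
Factored: A -> y A', A' -> ( id | d


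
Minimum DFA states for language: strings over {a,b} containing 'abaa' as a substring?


KMP-style automaton: 4 progress states + 1 absorbing accept = 5
Minimal DFA: 5 states


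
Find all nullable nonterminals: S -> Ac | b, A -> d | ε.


A nonterminal is nullable iff some alternative derives ε (directly, or every symbol in it is nullable)
Nullable: {A}


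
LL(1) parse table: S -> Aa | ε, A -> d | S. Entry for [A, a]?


For [A, a]: 'a' ∈ FIRST(S)
Entry: A -> S


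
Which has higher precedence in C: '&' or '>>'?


'>>' is shift (level 8); '&' is bitwise AND (level 5)
Higher level binds tighter
'>>' has higher precedence than '&'


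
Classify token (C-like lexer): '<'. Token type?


Pattern: operator symbol
Type: OPERATOR


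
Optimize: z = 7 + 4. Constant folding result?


7 + 4 = 11 at compile time
Optimized: z = 11


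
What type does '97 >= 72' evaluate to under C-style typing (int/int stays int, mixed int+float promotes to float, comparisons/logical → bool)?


Operand types: int >= int
Rule: comparison yields bool
Result type: bool


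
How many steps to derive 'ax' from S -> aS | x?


Derivation: S => aS => ax
Steps: 2


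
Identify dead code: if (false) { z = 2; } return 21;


condition is constant false, so the whole block is unreachable
Dead: 'if (false) { z = 2; }'


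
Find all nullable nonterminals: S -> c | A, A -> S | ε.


A nonterminal is nullable iff some alternative derives ε (directly, or every symbol in it is nullable)
Nullable: {A, S}


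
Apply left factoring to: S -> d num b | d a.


Common prefix: 'd'
Factored: S -> d S', S' -> num b | a


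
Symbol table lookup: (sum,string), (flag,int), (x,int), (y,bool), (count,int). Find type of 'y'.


Lookup 'y' → type bool


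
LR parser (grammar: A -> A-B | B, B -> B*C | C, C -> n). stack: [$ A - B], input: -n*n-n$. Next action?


handle 'A-B' on top; lookahead ∈ FOLLOW(A) = {-, $}
Action: reduce (A -> A-B)


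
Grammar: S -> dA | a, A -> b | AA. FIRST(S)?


Per alternative of S: FIRST(dA) = {d}; FIRST(a) = {a}
FIRST(S) = {a, d}


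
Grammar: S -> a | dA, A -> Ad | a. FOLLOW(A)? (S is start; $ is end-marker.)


$ ∈ FOLLOW(S). For each A -> αBβ: add FIRST(β)\{ε} to FOLLOW(B); if β nullable, add FOLLOW(A).
FOLLOW(A) = {$, d}


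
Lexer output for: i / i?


Scan left to right, longest-match per lexeme
Tokens: ID(i), OP(/), ID(i)


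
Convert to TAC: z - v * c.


Break into single-operator statements:
t1 = v * c
t2 = z - t1


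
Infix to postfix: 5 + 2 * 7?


* has higher precedence, evaluate 2*7 first
Postfix: 5 2 7 * +


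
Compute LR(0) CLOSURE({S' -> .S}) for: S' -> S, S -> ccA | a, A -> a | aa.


Start: S' -> .S
For each item with dot before a nonterminal B, add B -> .γ for every B-production
Closure: [S' -> .S, S -> .ccA, S -> .a]


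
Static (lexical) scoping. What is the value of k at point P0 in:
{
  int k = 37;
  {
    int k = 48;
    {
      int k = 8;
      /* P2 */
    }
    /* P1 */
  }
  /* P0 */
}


k declared in the same block as P0
k = 37


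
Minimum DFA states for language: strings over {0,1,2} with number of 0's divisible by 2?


Track (count of 0) mod 2: states 0..1, accept at 0
Minimal DFA: 2 states


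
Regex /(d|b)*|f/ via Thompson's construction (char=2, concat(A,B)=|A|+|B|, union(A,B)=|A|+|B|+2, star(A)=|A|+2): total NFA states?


Syntax tree has 3 char leaf(s), 2 union(s), 1 star(s)
chars contribute 3×2 = 6; each union adds +2; each star adds +2
Total: 6 + 4 + 2 = 12 states


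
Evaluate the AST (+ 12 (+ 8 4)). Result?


Evaluate inner: (+ 8 4) = 12
Evaluate root: (+ 12 12) = 24
Result: 24


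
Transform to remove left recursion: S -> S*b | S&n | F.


Left-recursive alternatives: S*b, S&n; non-recursive: F
Introduce S': S -> FS', S' -> *bS' | &nS' | ε


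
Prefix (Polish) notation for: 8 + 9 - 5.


left-to-right (same/higher precedence on left): tree is (- (+ 8 9) 5)
Prefix: - + 8 9 5


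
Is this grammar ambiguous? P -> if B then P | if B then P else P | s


dangling else: 'if B then if B then s else s' parses two ways
Ambiguous


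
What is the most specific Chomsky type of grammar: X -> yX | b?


Right-linear: every RHS is a terminal or a terminal followed by one nonterminal
Classification: Type 3 (Regular)


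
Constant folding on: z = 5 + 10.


5 + 10 = 15 at compile time
Optimized: z = 15


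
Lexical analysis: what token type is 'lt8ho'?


Pattern: letter/underscore followed by alphanumerics, not a keyword
Type: IDENTIFIER


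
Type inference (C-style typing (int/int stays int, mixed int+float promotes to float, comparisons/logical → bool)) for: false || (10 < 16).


Operand types: bool || bool
Rule: logical operators take bool operands and yield bool
Result type: bool


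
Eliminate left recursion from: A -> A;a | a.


Left-recursive alternatives: A;a; non-recursive: a
Introduce A': A -> aA', A' -> ;aA' | ε


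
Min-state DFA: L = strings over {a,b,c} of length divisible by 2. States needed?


Track length mod 2: states 0..1, accept at 0
Minimal DFA: 2 states


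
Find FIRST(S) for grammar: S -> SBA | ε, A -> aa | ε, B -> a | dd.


Per alternative of S: FIRST(SBA) = {a, d}; FIRST(ε) = {ε}
FIRST(S) = {a, d, ε}


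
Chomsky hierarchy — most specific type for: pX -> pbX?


LHS has context (more than one symbol) and |LHS| ≤ |RHS|
Classification: Type 1 (Context-Sensitive)


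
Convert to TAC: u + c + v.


Break into single-operator statements:
t1 = u + c
t2 = t1 + v


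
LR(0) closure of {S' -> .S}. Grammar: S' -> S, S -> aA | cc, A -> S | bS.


Start: S' -> .S
For each item with dot before a nonterminal B, add B -> .γ for every B-production
Closure: [S' -> .S, S -> .aA, S -> .cc]


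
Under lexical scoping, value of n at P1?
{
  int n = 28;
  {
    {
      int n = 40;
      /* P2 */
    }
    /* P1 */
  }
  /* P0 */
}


P1's block does not declare n; resolves to the enclosing declaration at depth 0
n = 28


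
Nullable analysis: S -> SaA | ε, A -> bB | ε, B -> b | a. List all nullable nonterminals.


A nonterminal is nullable iff some alternative derives ε (directly, or every symbol in it is nullable)
Nullable: {A, S}


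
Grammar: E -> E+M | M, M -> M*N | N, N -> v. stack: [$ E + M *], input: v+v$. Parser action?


no handle; shift 'v'
Action: shift


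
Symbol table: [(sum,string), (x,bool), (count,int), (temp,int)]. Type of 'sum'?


Lookup 'sum' → type string


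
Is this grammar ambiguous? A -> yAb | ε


balanced y^n…b^n: each string has a unique parse
Unambiguous


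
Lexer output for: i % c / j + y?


Scan left to right, longest-match per lexeme
Tokens: ID(i), OP(%), ID(c), OP(/), ID(j), OP(+), ID(y)


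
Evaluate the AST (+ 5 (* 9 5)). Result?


Evaluate inner: (* 9 5) = 45
Evaluate root: (+ 5 45) = 50
Result: 50


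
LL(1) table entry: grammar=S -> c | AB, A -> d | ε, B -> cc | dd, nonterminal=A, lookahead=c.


For [A, c]: ε is nullable and 'c' ∈ FOLLOW(A)
Entry: A -> ε


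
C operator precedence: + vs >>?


'+' is additive (level 9); '>>' is shift (level 8)
Higher level binds tighter
'+' has higher precedence than '>>'


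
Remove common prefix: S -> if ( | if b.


Common prefix: 'if'
Factored: S -> if S', S' -> ( | b


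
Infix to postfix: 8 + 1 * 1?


* has higher precedence, evaluate 1*1 first
Postfix: 8 1 1 * +


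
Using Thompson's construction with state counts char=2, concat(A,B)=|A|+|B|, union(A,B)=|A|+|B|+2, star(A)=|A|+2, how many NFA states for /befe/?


Syntax tree has 4 char leaf(s), 0 union(s), 0 star(s)
chars contribute 4×2 = 8; each union adds +2; each star adds +2
Total: 8 + 0 + 0 = 8 states


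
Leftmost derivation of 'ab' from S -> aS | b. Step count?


Derivation: S => aS => ab
Steps: 2


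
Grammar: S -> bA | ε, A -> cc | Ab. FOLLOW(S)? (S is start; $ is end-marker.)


$ ∈ FOLLOW(S). For each A -> αBβ: add FIRST(β)\{ε} to FOLLOW(B); if β nullable, add FOLLOW(A).
FOLLOW(S) = {$}


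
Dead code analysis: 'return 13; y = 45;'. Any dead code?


statement follows a return and is unreachable
Dead: 'y = 45'


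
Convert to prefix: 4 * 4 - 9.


left-to-right (same/higher precedence on left): tree is (- (* 4 4) 9)
Prefix: - * 4 4 9


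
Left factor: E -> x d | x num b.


Common prefix: 'x'
Factored: E -> x E', E' -> d | num b


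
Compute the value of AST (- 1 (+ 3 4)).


Evaluate inner: (+ 3 4) = 7
Evaluate root: (- 1 7) = -6
Result: -6


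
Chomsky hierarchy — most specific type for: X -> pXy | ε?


Single nonterminal LHS, but p^n y^n is not regular
Classification: Type 2 (Context-Free)


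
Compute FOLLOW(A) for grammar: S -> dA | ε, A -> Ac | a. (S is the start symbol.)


$ ∈ FOLLOW(S). For each A -> αBβ: add FIRST(β)\{ε} to FOLLOW(B); if β nullable, add FOLLOW(A).
FOLLOW(A) = {$, c}


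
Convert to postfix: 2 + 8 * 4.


* has higher precedence, evaluate 8*4 first
Postfix: 2 8 4 * +


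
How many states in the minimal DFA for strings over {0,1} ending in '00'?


Track the longest suffix of input matching a prefix of '00': 3 classes (prefixes of length 0..2)
Minimal DFA: 3 states


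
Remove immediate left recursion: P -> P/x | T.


Left-recursive alternatives: P/x; non-recursive: T
Introduce P': P -> TP', P' -> /xP' | ε


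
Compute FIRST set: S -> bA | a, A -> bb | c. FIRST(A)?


Per alternative of A: FIRST(bb) = {b}; FIRST(c) = {c}
FIRST(A) = {b, c}


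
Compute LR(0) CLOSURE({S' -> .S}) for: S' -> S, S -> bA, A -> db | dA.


Start: S' -> .S
For each item with dot before a nonterminal B, add B -> .γ for every B-production
Closure: [S' -> .S, S -> .bA]


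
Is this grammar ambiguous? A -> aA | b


right-linear, alternatives start with distinct terminals 'a' vs 'b': unique leftmost derivation
Unambiguous


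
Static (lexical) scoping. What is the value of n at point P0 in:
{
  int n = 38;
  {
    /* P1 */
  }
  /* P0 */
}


n declared in the same block as P0
n = 38


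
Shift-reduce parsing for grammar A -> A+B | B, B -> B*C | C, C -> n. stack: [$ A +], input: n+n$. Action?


no handle ('A+' is not any RHS); shift 'n'
Action: shift


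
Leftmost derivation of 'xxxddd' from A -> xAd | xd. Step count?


Derivation: A => xAd => xxAdd => xxxddd
Steps: 3


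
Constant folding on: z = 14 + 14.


14 + 14 = 28 at compile time
Optimized: z = 28


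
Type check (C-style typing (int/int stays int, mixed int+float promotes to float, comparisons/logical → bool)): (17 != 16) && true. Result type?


Operand types: bool && bool
Rule: logical operators take bool operands and yield bool
Result type: bool


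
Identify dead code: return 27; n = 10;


statement follows a return and is unreachable
Dead: 'n = 10'


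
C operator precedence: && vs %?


'%' is multiplicative (level 10); '&&' is logical AND (level 2)
Higher level binds tighter
'%' has higher precedence than '&&'


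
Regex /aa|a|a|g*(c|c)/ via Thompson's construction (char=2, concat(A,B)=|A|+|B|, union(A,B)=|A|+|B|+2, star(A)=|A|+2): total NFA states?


Syntax tree has 7 char leaf(s), 4 union(s), 1 star(s)
chars contribute 7×2 = 14; each union adds +2; each star adds +2
Total: 14 + 8 + 2 = 24 states


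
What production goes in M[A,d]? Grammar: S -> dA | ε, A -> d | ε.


For [A, d]: 'd' ∈ FIRST(d)
Entry: A -> d


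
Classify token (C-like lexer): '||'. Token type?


Pattern: operator symbol
Type: OPERATOR


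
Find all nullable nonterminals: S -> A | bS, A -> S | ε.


A nonterminal is nullable iff some alternative derives ε (directly, or every symbol in it is nullable)
Nullable: {A, S}


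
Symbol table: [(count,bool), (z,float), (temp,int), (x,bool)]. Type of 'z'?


Lookup 'z' → type float


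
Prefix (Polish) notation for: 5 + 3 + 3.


left-to-right (same/higher precedence on left): tree is (+ (+ 5 3) 3)
Prefix: + + 5 3 3


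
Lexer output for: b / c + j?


Scan left to right, longest-match per lexeme
Tokens: ID(b), OP(/), ID(c), OP(+), ID(j)


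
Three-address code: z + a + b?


Break into single-operator statements:
t1 = z + a
t2 = t1 + b


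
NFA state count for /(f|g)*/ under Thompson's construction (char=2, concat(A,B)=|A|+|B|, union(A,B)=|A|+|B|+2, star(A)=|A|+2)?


Syntax tree has 2 char leaf(s), 1 union(s), 1 star(s)
chars contribute 2×2 = 4; each union adds +2; each star adds +2
Total: 4 + 2 + 2 = 8 states


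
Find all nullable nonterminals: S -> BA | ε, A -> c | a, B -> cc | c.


A nonterminal is nullable iff some alternative derives ε (directly, or every symbol in it is nullable)
Nullable: {S}


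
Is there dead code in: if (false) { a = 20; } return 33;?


condition is constant false, so the whole block is unreachable
Dead: 'if (false) { a = 20; }'


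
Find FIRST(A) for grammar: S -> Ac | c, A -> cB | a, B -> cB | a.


Per alternative of A: FIRST(cB) = {c}; FIRST(a) = {a}
FIRST(A) = {a, c}


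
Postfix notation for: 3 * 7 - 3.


Left to right (same or higher precedence on left)
Postfix: 3 7 * 3 -


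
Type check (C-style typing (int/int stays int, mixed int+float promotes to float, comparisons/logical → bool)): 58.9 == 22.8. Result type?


Operand types: float == float
Rule: comparison yields bool
Result type: bool


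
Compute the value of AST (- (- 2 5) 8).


Evaluate inner: (- 2 5) = -3
Evaluate root: (- -3 8) = -11
Result: -11


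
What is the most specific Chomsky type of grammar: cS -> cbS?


LHS has context (more than one symbol) and |LHS| ≤ |RHS|
Classification: Type 1 (Context-Sensitive)


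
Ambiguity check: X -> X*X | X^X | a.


'a*a^a' has two parse trees (no precedence encoded between * and ^)
Ambiguous


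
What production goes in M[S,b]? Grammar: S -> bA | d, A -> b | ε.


For [S, b]: 'b' ∈ FIRST(bA)
Entry: S -> bA


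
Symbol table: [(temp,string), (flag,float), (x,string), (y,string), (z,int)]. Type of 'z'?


Lookup 'z' → type int


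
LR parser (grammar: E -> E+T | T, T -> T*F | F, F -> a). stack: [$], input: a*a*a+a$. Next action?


no handle on stack; shift 'a'
Action: shift


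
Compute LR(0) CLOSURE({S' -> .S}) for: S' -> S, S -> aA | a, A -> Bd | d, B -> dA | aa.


Start: S' -> .S
For each item with dot before a nonterminal B, add B -> .γ for every B-production
Closure: [S' -> .S, S -> .aA, S -> .a]


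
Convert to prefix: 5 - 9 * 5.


'*' binds tighter: tree is (- 5 (* 9 5))
Prefix: - 5 * 9 5


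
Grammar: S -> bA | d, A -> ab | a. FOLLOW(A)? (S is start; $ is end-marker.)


$ ∈ FOLLOW(S). For each A -> αBβ: add FIRST(β)\{ε} to FOLLOW(B); if β nullable, add FOLLOW(A).
FOLLOW(A) = {$}


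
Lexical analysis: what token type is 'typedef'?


Pattern: reserved word
Type: KEYWORD


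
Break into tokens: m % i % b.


Scan left to right, longest-match per lexeme
Tokens: ID(m), OP(%), ID(i), OP(%), ID(b)


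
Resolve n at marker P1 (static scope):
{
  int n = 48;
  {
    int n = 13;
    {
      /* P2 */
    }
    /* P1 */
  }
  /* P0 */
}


n declared in the same block as P1
n = 13


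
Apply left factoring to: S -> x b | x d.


Common prefix: 'x'
Factored: S -> x S', S' -> b | d


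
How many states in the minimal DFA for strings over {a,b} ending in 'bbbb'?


Track the longest suffix of input matching a prefix of 'bbbb': 5 classes (prefixes of length 0..4)
Minimal DFA: 5 states


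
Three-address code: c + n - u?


Break into single-operator statements:
t1 = c + n
t2 = t1 - u


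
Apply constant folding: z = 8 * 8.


8 * 8 = 64 at compile time
Optimized: z = 64


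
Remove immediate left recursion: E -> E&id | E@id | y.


Left-recursive alternatives: E&id, E@id; non-recursive: y
Introduce E': E -> yE', E' -> &idE' | @idE' | ε


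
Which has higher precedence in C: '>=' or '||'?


'>=' is relational (level 7); '||' is logical OR (level 1)
Higher level binds tighter
'>=' has higher precedence than '||'


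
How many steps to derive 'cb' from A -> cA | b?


Derivation: A => cA => cb
Steps: 2


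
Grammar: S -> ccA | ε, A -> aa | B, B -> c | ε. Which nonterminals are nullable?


A nonterminal is nullable iff some alternative derives ε (directly, or every symbol in it is nullable)
Nullable: {A, B, S}


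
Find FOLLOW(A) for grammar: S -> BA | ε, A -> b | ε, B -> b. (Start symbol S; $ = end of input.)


$ ∈ FOLLOW(S). For each A -> αBβ: add FIRST(β)\{ε} to FOLLOW(B); if β nullable, add FOLLOW(A).
FOLLOW(A) = {$}


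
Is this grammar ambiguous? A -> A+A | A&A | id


'id+id&id' has two parse trees (no precedence encoded between + and &)
Ambiguous


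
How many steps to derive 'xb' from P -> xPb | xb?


Derivation: P => xb
Steps: 1


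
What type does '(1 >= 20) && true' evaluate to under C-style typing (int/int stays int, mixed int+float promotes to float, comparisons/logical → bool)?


Operand types: bool && bool
Rule: logical operators take bool operands and yield bool
Result type: bool


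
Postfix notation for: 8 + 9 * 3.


* has higher precedence, evaluate 9*3 first
Postfix: 8 9 3 * +


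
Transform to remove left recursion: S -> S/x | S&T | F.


Left-recursive alternatives: S/x, S&T; non-recursive: F
Introduce S': S -> FS', S' -> /xS' | &TS' | ε


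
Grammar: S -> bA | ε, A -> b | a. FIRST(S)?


Per alternative of S: FIRST(bA) = {b}; FIRST(ε) = {ε}
FIRST(S) = {b, ε}


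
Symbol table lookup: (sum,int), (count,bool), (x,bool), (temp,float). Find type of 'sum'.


Lookup 'sum' → type int


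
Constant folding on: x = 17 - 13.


17 - 13 = 4 at compile time
Optimized: x = 4


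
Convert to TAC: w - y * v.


Break into single-operator statements:
t1 = y * v
t2 = w - t1


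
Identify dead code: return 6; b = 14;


statement follows a return and is unreachable
Dead: 'b = 14'


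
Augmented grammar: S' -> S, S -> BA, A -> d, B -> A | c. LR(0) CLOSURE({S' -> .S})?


Start: S' -> .S
For each item with dot before a nonterminal B, add B -> .γ for every B-production
Closure: [S' -> .S, S -> .BA, B -> .A, B -> .c, A -> .d]


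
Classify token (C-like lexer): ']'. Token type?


Pattern: delimiter/punctuation
Type: PUNCTUATION


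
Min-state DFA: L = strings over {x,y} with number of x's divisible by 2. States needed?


Track (count of x) mod 2: states 0..1, accept at 0
Minimal DFA: 2 states


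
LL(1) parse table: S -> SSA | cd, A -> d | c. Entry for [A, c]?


For [A, c]: 'c' ∈ FIRST(c)
Entry: A -> c


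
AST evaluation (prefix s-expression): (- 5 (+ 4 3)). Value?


Evaluate inner: (+ 4 3) = 7
Evaluate root: (- 5 7) = -2
Result: -2


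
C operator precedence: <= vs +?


'+' is additive (level 9); '<=' is relational (level 7)
Higher level binds tighter
'+' has higher precedence than '<='


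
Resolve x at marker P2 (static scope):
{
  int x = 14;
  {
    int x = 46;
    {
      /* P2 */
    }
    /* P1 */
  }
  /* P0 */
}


P2's block does not declare x; resolves to the enclosing declaration at depth 1
x = 46


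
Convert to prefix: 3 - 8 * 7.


'*' binds tighter: tree is (- 3 (* 8 7))
Prefix: - 3 * 8 7


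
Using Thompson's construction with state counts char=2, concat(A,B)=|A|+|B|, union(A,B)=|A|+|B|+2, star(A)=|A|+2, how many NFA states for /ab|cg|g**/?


Syntax tree has 5 char leaf(s), 2 union(s), 2 star(s)
chars contribute 5×2 = 10; each union adds +2; each star adds +2
Total: 10 + 4 + 4 = 18 states


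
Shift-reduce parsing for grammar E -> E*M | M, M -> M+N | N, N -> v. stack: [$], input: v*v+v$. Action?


no handle on stack; shift 'v'
Action: shift


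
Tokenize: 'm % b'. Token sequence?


Scan left to right, longest-match per lexeme
Tokens: ID(m), OP(%), ID(b)


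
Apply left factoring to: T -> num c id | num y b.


Common prefix: 'num'
Factored: T -> num T', T' -> c id | y b


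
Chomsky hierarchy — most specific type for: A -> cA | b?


Right-linear: every RHS is a terminal or a terminal followed by one nonterminal
Classification: Type 3 (Regular)


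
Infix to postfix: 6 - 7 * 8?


* has higher precedence, evaluate 7*8 first
Postfix: 6 7 8 * -


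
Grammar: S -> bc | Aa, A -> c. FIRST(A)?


Per alternative of A: FIRST(c) = {c}
FIRST(A) = {c}


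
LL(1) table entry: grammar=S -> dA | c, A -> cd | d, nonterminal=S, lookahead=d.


For [S, d]: 'd' ∈ FIRST(dA)
Entry: S -> dA


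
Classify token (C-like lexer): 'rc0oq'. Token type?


Pattern: letter/underscore followed by alphanumerics, not a keyword
Type: IDENTIFIER


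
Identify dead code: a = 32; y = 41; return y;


a is assigned but never read
Dead: 'a = 32'


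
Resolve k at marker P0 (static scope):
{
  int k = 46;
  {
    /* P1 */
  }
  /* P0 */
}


k declared in the same block as P0
k = 46


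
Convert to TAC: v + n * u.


Break into single-operator statements:
t1 = n * u
t2 = v + t1


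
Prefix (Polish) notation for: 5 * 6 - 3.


left-to-right (same/higher precedence on left): tree is (- (* 5 6) 3)
Prefix: - * 5 6 3


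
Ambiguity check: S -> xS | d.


right-linear, alternatives start with distinct terminals 'x' vs 'd': unique leftmost derivation
Unambiguous


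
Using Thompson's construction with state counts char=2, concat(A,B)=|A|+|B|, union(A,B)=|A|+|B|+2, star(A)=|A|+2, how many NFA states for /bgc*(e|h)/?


Syntax tree has 5 char leaf(s), 1 union(s), 1 star(s)
chars contribute 5×2 = 10; each union adds +2; each star adds +2
Total: 10 + 2 + 2 = 14 states


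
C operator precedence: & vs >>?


'>>' is shift (level 8); '&' is bitwise AND (level 5)
Higher level binds tighter
'>>' has higher precedence than '&'


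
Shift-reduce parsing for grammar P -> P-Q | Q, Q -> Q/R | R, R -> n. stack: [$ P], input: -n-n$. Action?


shift '-' to continue P -> P-Q
Action: shift


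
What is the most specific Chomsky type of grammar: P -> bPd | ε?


Single nonterminal LHS, but b^n d^n is not regular
Classification: Type 2 (Context-Free)


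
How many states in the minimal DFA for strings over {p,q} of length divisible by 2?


Track length mod 2: states 0..1, accept at 0
Minimal DFA: 2 states


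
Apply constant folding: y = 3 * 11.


3 * 11 = 33 at compile time
Optimized: y = 33


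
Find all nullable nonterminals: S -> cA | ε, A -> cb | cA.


A nonterminal is nullable iff some alternative derives ε (directly, or every symbol in it is nullable)
Nullable: {S}


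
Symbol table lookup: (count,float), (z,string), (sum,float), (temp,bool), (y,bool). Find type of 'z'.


Lookup 'z' → type string


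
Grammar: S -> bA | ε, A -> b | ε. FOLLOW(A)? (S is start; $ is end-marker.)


$ ∈ FOLLOW(S). For each A -> αBβ: add FIRST(β)\{ε} to FOLLOW(B); if β nullable, add FOLLOW(A).
FOLLOW(A) = {$}


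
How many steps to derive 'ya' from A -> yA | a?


Derivation: A => yA => ya
Steps: 2


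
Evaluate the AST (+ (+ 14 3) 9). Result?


Evaluate inner: (+ 14 3) = 17
Evaluate root: (+ 17 9) = 26
Result: 26


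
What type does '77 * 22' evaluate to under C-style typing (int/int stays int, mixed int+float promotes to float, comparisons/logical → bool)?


Operand types: int * int
Rule: mixed int/float promotes to float; int/int stays int
Result type: int


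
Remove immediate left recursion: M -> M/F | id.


Left-recursive alternatives: M/F; non-recursive: id
Introduce M': M -> idM', M' -> /FM' | ε


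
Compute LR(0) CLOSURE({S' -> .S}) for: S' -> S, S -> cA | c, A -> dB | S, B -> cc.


Start: S' -> .S
For each item with dot before a nonterminal B, add B -> .γ for every B-production
Closure: [S' -> .S, S -> .cA, S -> .c]


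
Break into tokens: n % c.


Scan left to right, longest-match per lexeme
Tokens: ID(n), OP(%), ID(c)


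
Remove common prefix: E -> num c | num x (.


Common prefix: 'num'
Factored: E -> num E', E' -> c | x (


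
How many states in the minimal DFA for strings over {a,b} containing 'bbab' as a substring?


KMP-style automaton: 4 progress states + 1 absorbing accept = 5
Minimal DFA: 5 states


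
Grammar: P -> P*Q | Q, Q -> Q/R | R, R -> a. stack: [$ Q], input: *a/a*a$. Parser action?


lookahead ∉ {/} so Q won't extend; reduce P -> Q
Action: reduce (P -> Q)


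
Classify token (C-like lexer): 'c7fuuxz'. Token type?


Pattern: letter/underscore followed by alphanumerics, not a keyword
Type: IDENTIFIER


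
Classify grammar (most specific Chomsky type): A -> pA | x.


Right-linear: every RHS is a terminal or a terminal followed by one nonterminal
Classification: Type 3 (Regular)


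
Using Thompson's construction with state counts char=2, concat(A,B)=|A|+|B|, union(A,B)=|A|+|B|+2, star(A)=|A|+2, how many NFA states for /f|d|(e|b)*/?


Syntax tree has 4 char leaf(s), 3 union(s), 1 star(s)
chars contribute 4×2 = 8; each union adds +2; each star adds +2
Total: 8 + 6 + 2 = 16 states


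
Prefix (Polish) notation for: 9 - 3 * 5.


'*' binds tighter: tree is (- 9 (* 3 5))
Prefix: - 9 * 3 5


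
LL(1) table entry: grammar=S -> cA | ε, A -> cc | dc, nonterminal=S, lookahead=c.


For [S, c]: 'c' ∈ FIRST(cA)
Entry: S -> cA


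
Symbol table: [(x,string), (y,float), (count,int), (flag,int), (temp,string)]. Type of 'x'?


Lookup 'x' → type string


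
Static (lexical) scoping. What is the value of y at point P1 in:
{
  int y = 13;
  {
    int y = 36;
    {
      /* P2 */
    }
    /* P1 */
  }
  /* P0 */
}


y declared in the same block as P1
y = 36


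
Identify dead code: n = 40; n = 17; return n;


first assignment to n is overwritten before any read
Dead: 'n = 40'


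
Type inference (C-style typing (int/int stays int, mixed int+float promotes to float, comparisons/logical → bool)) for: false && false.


Operand types: bool && bool
Rule: logical operators take bool operands and yield bool
Result type: bool


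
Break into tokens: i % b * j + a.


Scan left to right, longest-match per lexeme
Tokens: ID(i), OP(%), ID(b), OP(*), ID(j), OP(+), ID(a)


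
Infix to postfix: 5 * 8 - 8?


Left to right (same or higher precedence on left)
Postfix: 5 8 * 8 -


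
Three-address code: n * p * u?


Break into single-operator statements:
t1 = n * p
t2 = t1 * u


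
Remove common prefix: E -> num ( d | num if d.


Common prefix: 'num'
Factored: E -> num E', E' -> ( d | if d


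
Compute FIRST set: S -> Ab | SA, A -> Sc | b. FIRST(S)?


Per alternative of S: FIRST(Ab) = {b}; FIRST(SA) = {b}
FIRST(S) = {b}


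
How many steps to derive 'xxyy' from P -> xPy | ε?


Derivation: P => xPy => xxPyy => xxyy
Steps: 3


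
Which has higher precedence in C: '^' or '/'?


'/' is multiplicative (level 10); '^' is bitwise XOR (level 4)
Higher level binds tighter
'/' has higher precedence than '^'


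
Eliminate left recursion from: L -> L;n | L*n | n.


Left-recursive alternatives: L;n, L*n; non-recursive: n
Introduce L': L -> nL', L' -> ;nL' | *nL' | ε


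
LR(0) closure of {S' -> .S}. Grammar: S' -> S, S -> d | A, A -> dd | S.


Start: S' -> .S
For each item with dot before a nonterminal B, add B -> .γ for every B-production
Closure: [S' -> .S, S -> .d, S -> .A, A -> .dd, A -> .S]


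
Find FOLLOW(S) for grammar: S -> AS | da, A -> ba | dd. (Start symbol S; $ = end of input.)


$ ∈ FOLLOW(S). For each A -> αBβ: add FIRST(β)\{ε} to FOLLOW(B); if β nullable, add FOLLOW(A).
FOLLOW(S) = {$}


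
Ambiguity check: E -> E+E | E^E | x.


'x+x^x' has two parse trees (no precedence encoded between + and ^)
Ambiguous


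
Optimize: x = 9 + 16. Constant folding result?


9 + 16 = 25 at compile time
Optimized: x = 25


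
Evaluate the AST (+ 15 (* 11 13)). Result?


Evaluate inner: (* 11 13) = 143
Evaluate root: (+ 15 143) = 158
Result: 158


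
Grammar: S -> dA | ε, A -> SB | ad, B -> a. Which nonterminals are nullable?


A nonterminal is nullable iff some alternative derives ε (directly, or every symbol in it is nullable)
Nullable: {S}


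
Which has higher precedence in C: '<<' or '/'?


'/' is multiplicative (level 10); '<<' is shift (level 8)
Higher level binds tighter
'/' has higher precedence than '<<'


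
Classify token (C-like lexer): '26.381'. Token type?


Pattern: digits with a decimal point
Type: FLOAT_LITERAL


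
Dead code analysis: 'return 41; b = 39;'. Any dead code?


statement follows a return and is unreachable
Dead: 'b = 39'


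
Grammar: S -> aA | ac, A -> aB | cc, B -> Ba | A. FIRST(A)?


Per alternative of A: FIRST(aB) = {a}; FIRST(cc) = {c}
FIRST(A) = {a, c}


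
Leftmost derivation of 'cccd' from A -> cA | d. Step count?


Derivation: A => cA => ccA => cccA => cccd
Steps: 4


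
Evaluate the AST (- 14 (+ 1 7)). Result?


Evaluate inner: (+ 1 7) = 8
Evaluate root: (- 14 8) = 6
Result: 6


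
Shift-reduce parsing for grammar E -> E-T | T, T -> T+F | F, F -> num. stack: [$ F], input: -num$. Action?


'F' (not preceded by T+) is the handle for T -> F
Action: reduce (T -> F)


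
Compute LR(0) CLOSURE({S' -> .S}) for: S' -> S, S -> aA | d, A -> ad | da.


Start: S' -> .S
For each item with dot before a nonterminal B, add B -> .γ for every B-production
Closure: [S' -> .S, S -> .aA, S -> .d]


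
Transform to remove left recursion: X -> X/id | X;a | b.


Left-recursive alternatives: X/id, X;a; non-recursive: b
Introduce X': X -> bX', X' -> /idX' | ;aX' | ε


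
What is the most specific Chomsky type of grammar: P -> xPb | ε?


Single nonterminal LHS, but x^n b^n is not regular
Classification: Type 2 (Context-Free)


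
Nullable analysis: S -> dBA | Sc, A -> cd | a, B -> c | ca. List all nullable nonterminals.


A nonterminal is nullable iff some alternative derives ε (directly, or every symbol in it is nullable)
Nullable: {}


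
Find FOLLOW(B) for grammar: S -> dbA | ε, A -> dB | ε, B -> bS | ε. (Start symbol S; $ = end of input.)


$ ∈ FOLLOW(S). For each A -> αBβ: add FIRST(β)\{ε} to FOLLOW(B); if β nullable, add FOLLOW(A).
FOLLOW(B) = {$}


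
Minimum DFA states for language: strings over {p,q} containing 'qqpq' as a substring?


KMP-style automaton: 4 progress states + 1 absorbing accept = 5
Minimal DFA: 5 states


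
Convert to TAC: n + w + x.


Break into single-operator statements:
t1 = n + w
t2 = t1 + x


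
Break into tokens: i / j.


Scan left to right, longest-match per lexeme
Tokens: ID(i), OP(/), ID(j)


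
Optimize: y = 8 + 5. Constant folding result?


8 + 5 = 13 at compile time
Optimized: y = 13


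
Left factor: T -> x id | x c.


Common prefix: 'x'
Factored: T -> x T', T' -> id | c


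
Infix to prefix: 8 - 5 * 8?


'*' binds tighter: tree is (- 8 (* 5 8))
Prefix: - 8 * 5 8


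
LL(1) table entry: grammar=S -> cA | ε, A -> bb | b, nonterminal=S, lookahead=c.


For [S, c]: 'c' ∈ FIRST(cA)
Entry: S -> cA


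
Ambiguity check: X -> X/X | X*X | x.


'x/x*x' has two parse trees (no precedence encoded between / and *)
Ambiguous


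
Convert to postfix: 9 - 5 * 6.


* has higher precedence, evaluate 5*6 first
Postfix: 9 5 6 * -


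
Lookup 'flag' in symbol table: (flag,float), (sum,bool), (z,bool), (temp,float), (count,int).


Lookup 'flag' → type float


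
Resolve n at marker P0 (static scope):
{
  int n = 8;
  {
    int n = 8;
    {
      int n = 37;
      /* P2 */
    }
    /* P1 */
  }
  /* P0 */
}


n declared in the same block as P0
n = 8


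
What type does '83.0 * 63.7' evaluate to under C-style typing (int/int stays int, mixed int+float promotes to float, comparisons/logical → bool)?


Operand types: float * float
Rule: mixed int/float promotes to float; int/int stays int
Result type: float


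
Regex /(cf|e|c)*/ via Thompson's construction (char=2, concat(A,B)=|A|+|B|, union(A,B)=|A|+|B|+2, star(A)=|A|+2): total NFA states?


Syntax tree has 4 char leaf(s), 2 union(s), 1 star(s)
chars contribute 4×2 = 8; each union adds +2; each star adds +2
Total: 8 + 4 + 2 = 14 states


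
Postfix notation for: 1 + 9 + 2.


Left to right (same or higher precedence on left)
Postfix: 1 9 + 2 +


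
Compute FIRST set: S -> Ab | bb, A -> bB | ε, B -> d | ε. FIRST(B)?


Per alternative of B: FIRST(d) = {d}; FIRST(ε) = {ε}
FIRST(B) = {d, ε}


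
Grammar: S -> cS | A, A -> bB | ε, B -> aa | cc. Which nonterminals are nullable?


A nonterminal is nullable iff some alternative derives ε (directly, or every symbol in it is nullable)
Nullable: {A, S}


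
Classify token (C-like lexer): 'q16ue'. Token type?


Pattern: letter/underscore followed by alphanumerics, not a keyword
Type: IDENTIFIER


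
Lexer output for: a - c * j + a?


Scan left to right, longest-match per lexeme
Tokens: ID(a), OP(-), ID(c), OP(*), ID(j), OP(+), ID(a)


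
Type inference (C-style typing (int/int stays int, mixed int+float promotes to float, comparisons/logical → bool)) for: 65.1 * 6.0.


Operand types: float * float
Rule: mixed int/float promotes to float; int/int stays int
Result type: float


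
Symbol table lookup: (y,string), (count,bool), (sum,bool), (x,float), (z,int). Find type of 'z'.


Lookup 'z' → type int


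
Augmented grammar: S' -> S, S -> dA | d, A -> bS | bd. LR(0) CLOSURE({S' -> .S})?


Start: S' -> .S
For each item with dot before a nonterminal B, add B -> .γ for every B-production
Closure: [S' -> .S, S -> .dA, S -> .d]


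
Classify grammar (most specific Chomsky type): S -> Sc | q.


Left-linear: every RHS is a terminal or one nonterminal followed by a terminal
Classification: Type 3 (Regular)


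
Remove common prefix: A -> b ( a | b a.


Common prefix: 'b'
Factored: A -> b A', A' -> ( a | a


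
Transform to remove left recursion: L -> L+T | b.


Left-recursive alternatives: L+T; non-recursive: b
Introduce L': L -> bL', L' -> +TL' | ε


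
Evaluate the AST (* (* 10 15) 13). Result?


Evaluate inner: (* 10 15) = 150
Evaluate root: (* 150 13) = 1950
Result: 1950


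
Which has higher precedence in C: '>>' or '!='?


'>>' is shift (level 8); '!=' is equality (level 6)
Higher level binds tighter
'>>' has higher precedence than '!='


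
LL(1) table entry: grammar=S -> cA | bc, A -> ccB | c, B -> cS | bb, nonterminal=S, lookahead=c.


For [S, c]: 'c' ∈ FIRST(cA)
Entry: S -> cA


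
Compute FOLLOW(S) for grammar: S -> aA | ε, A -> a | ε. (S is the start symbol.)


$ ∈ FOLLOW(S). For each A -> αBβ: add FIRST(β)\{ε} to FOLLOW(B); if β nullable, add FOLLOW(A).
FOLLOW(S) = {$}
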